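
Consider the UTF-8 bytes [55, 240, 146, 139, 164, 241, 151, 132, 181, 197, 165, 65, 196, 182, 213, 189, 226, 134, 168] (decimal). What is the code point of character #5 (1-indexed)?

U+0041

Offset 0: leading byte 0x37 = 00110111 → 1-byte char #1 = 37.
Offset 1: leading byte 0xF0 = 11110000 → 4-byte char #2 = F0 92 8B A4.
Offset 5: leading byte 0xF1 = 11110001 → 4-byte char #3 = F1 97 84 B5.
Offset 9: leading byte 0xC5 = 11000101 → 2-byte char #4 = C5 A5.
Offset 11: leading byte 0x41 = 01000001 → 1-byte char #5 = 41.
Leading byte 0x41 = 01000001 matches 0xxxxxxx → 1-byte sequence.
Byte 1: 0x41 = 01000001, payload 1000001 (7 bits).
Concatenate: 1000001 = 0x41 (7 bits → U+0041).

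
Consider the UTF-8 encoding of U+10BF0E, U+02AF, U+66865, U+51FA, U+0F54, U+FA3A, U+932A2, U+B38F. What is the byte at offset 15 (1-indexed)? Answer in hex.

0xBD

1-indexed offset 15 is 0-indexed offset 14.
U+10BF0E → 4-byte form F4 8B BC 8E at offsets 0–3.
U+02AF → 2-byte form CA AF at offsets 4–5.
U+66865 → 4-byte form F1 A6 A1 A5 at offsets 6–9.
U+51FA → 3-byte form E5 87 BA at offsets 10–12.
U+0F54 → 3-byte form E0 BD 94 at offsets 13–15.
Offset 14 falls in char 5's range; it's byte 2 of E0 BD 94 = 0xBD.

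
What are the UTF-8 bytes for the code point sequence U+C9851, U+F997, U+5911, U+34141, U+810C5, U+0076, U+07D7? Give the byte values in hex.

F3 89 A1 91 EF A6 97 E5 A4 91 F0 B4 85 81 F2 81 83 85 76 DF 97

U+C9851: 4-byte form → F3 89 A1 91.
U+F997: 3-byte form → EF A6 97.
U+5911: 3-byte form → E5 A4 91.
U+34141: 4-byte form → F0 B4 85 81.
U+810C5: 4-byte form → F2 81 83 85.
U+0076: 1-byte form → 76.
U+07D7: 2-byte form → DF 97.
Concatenated (21 bytes): F3 89 A1 91 EF A6 97 E5 A4 91 F0 B4 85 81 F2 81 83 85 76 DF 97.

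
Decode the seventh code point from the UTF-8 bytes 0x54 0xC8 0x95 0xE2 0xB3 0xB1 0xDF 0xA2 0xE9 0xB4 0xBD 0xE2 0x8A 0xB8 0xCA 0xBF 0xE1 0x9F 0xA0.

Offset 0: leading byte 0x54 = 01010100 → 1-byte char #1 = 54.
Offset 1: leading byte 0xC8 = 11001000 → 2-byte char #2 = C8 95.
Offset 3: leading byte 0xE2 = 11100010 → 3-byte char #3 = E2 B3 B1.
Offset 6: leading byte 0xDF = 11011111 → 2-byte char #4 = DF A2.
Offset 8: leading byte 0xE9 = 11101001 → 3-byte char #5 = E9 B4 BD.
Offset 11: leading byte 0xE2 = 11100010 → 3-byte char #6 = E2 8A B8.
Offset 14: leading byte 0xCA = 11001010 → 2-byte char #7 = CA BF.
Leading byte 0xCA = 11001010 matches 110xxxxx → 2-byte sequence.
Byte 1: 0xCA = 11001010, payload 01010 (5 bits).
Byte 2: 0xBF = 10111111 (10xxxxxx ✓), payload 111111.
Concatenate: 01010111111 = 0x2BF (11 bits → U+02BF).

U+02BF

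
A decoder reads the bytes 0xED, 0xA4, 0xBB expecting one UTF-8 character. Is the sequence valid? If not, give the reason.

Structurally a 3-byte sequence; payload = 0xD93B.
But 0xD93B is in U+D800–U+DFFF, the surrogate range. Surrogates are not Unicode scalar values and are forbidden in UTF-8.

invalid (encodes a surrogate (U+D800–U+DFFF))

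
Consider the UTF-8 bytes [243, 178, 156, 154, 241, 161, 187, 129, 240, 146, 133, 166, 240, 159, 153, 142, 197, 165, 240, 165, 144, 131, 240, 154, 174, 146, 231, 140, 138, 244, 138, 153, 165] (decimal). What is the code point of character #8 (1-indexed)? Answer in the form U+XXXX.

U+730A

Offset 0: leading byte 0xF3 = 11110011 → 4-byte char #1 = F3 B2 9C 9A.
Offset 4: leading byte 0xF1 = 11110001 → 4-byte char #2 = F1 A1 BB 81.
Offset 8: leading byte 0xF0 = 11110000 → 4-byte char #3 = F0 92 85 A6.
Offset 12: leading byte 0xF0 = 11110000 → 4-byte char #4 = F0 9F 99 8E.
Offset 16: leading byte 0xC5 = 11000101 → 2-byte char #5 = C5 A5.
Offset 18: leading byte 0xF0 = 11110000 → 4-byte char #6 = F0 A5 90 83.
Offset 22: leading byte 0xF0 = 11110000 → 4-byte char #7 = F0 9A AE 92.
Offset 26: leading byte 0xE7 = 11100111 → 3-byte char #8 = E7 8C 8A.
Leading byte 0xE7 = 11100111 matches 1110xxxx → 3-byte sequence.
Byte 1: 0xE7 = 11100111, payload 0111 (4 bits).
Byte 2: 0x8C = 10001100 (10xxxxxx ✓), payload 001100.
Byte 3: 0x8A = 10001010 (10xxxxxx ✓), payload 001010.
Concatenate: 0111001100001010 = 0x730A (16 bits → U+730A).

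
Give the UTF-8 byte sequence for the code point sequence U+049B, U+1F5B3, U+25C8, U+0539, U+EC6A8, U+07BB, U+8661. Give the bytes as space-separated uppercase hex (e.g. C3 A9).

U+049B: 2-byte form → D2 9B.
U+1F5B3: 4-byte form → F0 9F 96 B3.
U+25C8: 3-byte form → E2 97 88.
U+0539: 2-byte form → D4 B9.
U+EC6A8: 4-byte form → F3 AC 9A A8.
U+07BB: 2-byte form → DE BB.
U+8661: 3-byte form → E8 99 A1.
Concatenated (20 bytes): D2 9B F0 9F 96 B3 E2 97 88 D4 B9 F3 AC 9A A8 DE BB E8 99 A1.

D2 9B F0 9F 96 B3 E2 97 88 D4 B9 F3 AC 9A A8 DE BB E8 99 A1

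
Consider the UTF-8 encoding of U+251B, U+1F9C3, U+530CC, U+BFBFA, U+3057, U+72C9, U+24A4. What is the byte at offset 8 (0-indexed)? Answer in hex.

U+251B → 3-byte form E2 94 9B at offsets 0–2.
U+1F9C3 → 4-byte form F0 9F A7 83 at offsets 3–6.
U+530CC → 4-byte form F1 93 83 8C at offsets 7–10.
Offset 8 falls in char 3's range; it's byte 2 of F1 93 83 8C = 0x93.

0x93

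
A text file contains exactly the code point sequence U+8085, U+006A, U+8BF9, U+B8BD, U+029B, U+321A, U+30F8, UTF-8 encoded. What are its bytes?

E8 82 85 6A E8 AF B9 EB A2 BD CA 9B E3 88 9A E3 83 B8

U+8085: 3-byte form → E8 82 85.
U+006A: 1-byte form → 6A.
U+8BF9: 3-byte form → E8 AF B9.
U+B8BD: 3-byte form → EB A2 BD.
U+029B: 2-byte form → CA 9B.
U+321A: 3-byte form → E3 88 9A.
U+30F8: 3-byte form → E3 83 B8.
Concatenated (18 bytes): E8 82 85 6A E8 AF B9 EB A2 BD CA 9B E3 88 9A E3 83 B8.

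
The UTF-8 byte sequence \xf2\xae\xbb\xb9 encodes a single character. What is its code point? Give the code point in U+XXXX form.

U+AEEF9

Leading byte 0xF2 = 11110010 matches 11110xxx → 4-byte sequence.
Byte 1: 0xF2 = 11110010, payload 010 (3 bits).
Byte 2: 0xAE = 10101110 (10xxxxxx ✓), payload 101110.
Byte 3: 0xBB = 10111011 (10xxxxxx ✓), payload 111011.
Byte 4: 0xB9 = 10111001 (10xxxxxx ✓), payload 111001.
Concatenate: 010101110111011111001 = 0xAEEF9 (21 bits → U+AEEF9).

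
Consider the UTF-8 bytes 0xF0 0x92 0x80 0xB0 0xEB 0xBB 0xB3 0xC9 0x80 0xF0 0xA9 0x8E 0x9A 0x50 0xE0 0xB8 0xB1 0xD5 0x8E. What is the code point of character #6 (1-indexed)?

U+0E31

Offset 0: leading byte 0xF0 = 11110000 → 4-byte char #1 = F0 92 80 B0.
Offset 4: leading byte 0xEB = 11101011 → 3-byte char #2 = EB BB B3.
Offset 7: leading byte 0xC9 = 11001001 → 2-byte char #3 = C9 80.
Offset 9: leading byte 0xF0 = 11110000 → 4-byte char #4 = F0 A9 8E 9A.
Offset 13: leading byte 0x50 = 01010000 → 1-byte char #5 = 50.
Offset 14: leading byte 0xE0 = 11100000 → 3-byte char #6 = E0 B8 B1.
Leading byte 0xE0 = 11100000 matches 1110xxxx → 3-byte sequence.
Byte 1: 0xE0 = 11100000, payload 0000 (4 bits).
Byte 2: 0xB8 = 10111000 (10xxxxxx ✓), payload 111000.
Byte 3: 0xB1 = 10110001 (10xxxxxx ✓), payload 110001.
Concatenate: 0000111000110001 = 0xE31 (16 bits → U+0E31).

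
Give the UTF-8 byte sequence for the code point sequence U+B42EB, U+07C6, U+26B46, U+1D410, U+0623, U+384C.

U+B42EB: 4-byte form → F2 B4 8B AB.
U+07C6: 2-byte form → DF 86.
U+26B46: 4-byte form → F0 A6 AD 86.
U+1D410: 4-byte form → F0 9D 90 90.
U+0623: 2-byte form → D8 A3.
U+384C: 3-byte form → E3 A1 8C.
Concatenated (19 bytes): F2 B4 8B AB DF 86 F0 A6 AD 86 F0 9D 90 90 D8 A3 E3 A1 8C.

F2 B4 8B AB DF 86 F0 A6 AD 86 F0 9D 90 90 D8 A3 E3 A1 8C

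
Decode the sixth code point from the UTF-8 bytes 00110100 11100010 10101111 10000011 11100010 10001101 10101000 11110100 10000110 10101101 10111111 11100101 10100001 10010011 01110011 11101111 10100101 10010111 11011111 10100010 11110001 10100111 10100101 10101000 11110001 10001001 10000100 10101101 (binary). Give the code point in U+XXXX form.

U+0073

Offset 0: leading byte 0x34 = 00110100 → 1-byte char #1 = 34.
Offset 1: leading byte 0xE2 = 11100010 → 3-byte char #2 = E2 AF 83.
Offset 4: leading byte 0xE2 = 11100010 → 3-byte char #3 = E2 8D A8.
Offset 7: leading byte 0xF4 = 11110100 → 4-byte char #4 = F4 86 AD BF.
Offset 11: leading byte 0xE5 = 11100101 → 3-byte char #5 = E5 A1 93.
Offset 14: leading byte 0x73 = 01110011 → 1-byte char #6 = 73.
Leading byte 0x73 = 01110011 matches 0xxxxxxx → 1-byte sequence.
Byte 1: 0x73 = 01110011, payload 1110011 (7 bits).
Concatenate: 1110011 = 0x73 (7 bits → U+0073).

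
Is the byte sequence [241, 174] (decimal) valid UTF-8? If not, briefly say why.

invalid (sequence truncated)

Leading byte 0xF1 = 11110001 → 4-byte form, but only 2 bytes are present.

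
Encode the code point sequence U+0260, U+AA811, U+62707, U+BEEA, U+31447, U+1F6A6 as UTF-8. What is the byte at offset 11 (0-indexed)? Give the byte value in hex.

0xBB

U+0260 → 2-byte form C9 A0 at offsets 0–1.
U+AA811 → 4-byte form F2 AA A0 91 at offsets 2–5.
U+62707 → 4-byte form F1 A2 9C 87 at offsets 6–9.
U+BEEA → 3-byte form EB BB AA at offsets 10–12.
Offset 11 falls in char 4's range; it's byte 2 of EB BB AA = 0xBB.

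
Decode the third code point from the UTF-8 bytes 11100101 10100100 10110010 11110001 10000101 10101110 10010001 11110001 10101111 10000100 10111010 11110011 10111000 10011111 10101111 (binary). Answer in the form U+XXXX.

Offset 0: leading byte 0xE5 = 11100101 → 3-byte char #1 = E5 A4 B2.
Offset 3: leading byte 0xF1 = 11110001 → 4-byte char #2 = F1 85 AE 91.
Offset 7: leading byte 0xF1 = 11110001 → 4-byte char #3 = F1 AF 84 BA.
Leading byte 0xF1 = 11110001 matches 11110xxx → 4-byte sequence.
Byte 1: 0xF1 = 11110001, payload 001 (3 bits).
Byte 2: 0xAF = 10101111 (10xxxxxx ✓), payload 101111.
Byte 3: 0x84 = 10000100 (10xxxxxx ✓), payload 000100.
Byte 4: 0xBA = 10111010 (10xxxxxx ✓), payload 111010.
Concatenate: 001101111000100111010 = 0x6F13A (21 bits → U+6F13A).

U+6F13A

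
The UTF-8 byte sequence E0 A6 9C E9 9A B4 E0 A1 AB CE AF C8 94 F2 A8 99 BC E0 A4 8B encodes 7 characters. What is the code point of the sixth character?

U+A867C

Offset 0: leading byte 0xE0 = 11100000 → 3-byte char #1 = E0 A6 9C.
Offset 3: leading byte 0xE9 = 11101001 → 3-byte char #2 = E9 9A B4.
Offset 6: leading byte 0xE0 = 11100000 → 3-byte char #3 = E0 A1 AB.
Offset 9: leading byte 0xCE = 11001110 → 2-byte char #4 = CE AF.
Offset 11: leading byte 0xC8 = 11001000 → 2-byte char #5 = C8 94.
Offset 13: leading byte 0xF2 = 11110010 → 4-byte char #6 = F2 A8 99 BC.
Leading byte 0xF2 = 11110010 matches 11110xxx → 4-byte sequence.
Byte 1: 0xF2 = 11110010, payload 010 (3 bits).
Byte 2: 0xA8 = 10101000 (10xxxxxx ✓), payload 101000.
Byte 3: 0x99 = 10011001 (10xxxxxx ✓), payload 011001.
Byte 4: 0xBC = 10111100 (10xxxxxx ✓), payload 111100.
Concatenate: 010101000011001111100 = 0xA867C (21 bits → U+A867C).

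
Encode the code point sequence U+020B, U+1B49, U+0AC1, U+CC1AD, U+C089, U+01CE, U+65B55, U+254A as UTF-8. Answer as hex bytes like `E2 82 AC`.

U+020B: 2-byte form → C8 8B.
U+1B49: 3-byte form → E1 AD 89.
U+0AC1: 3-byte form → E0 AB 81.
U+CC1AD: 4-byte form → F3 8C 86 AD.
U+C089: 3-byte form → EC 82 89.
U+01CE: 2-byte form → C7 8E.
U+65B55: 4-byte form → F1 A5 AD 95.
U+254A: 3-byte form → E2 95 8A.
Concatenated (24 bytes): C8 8B E1 AD 89 E0 AB 81 F3 8C 86 AD EC 82 89 C7 8E F1 A5 AD 95 E2 95 8A.

C8 8B E1 AD 89 E0 AB 81 F3 8C 86 AD EC 82 89 C7 8E F1 A5 AD 95 E2 95 8A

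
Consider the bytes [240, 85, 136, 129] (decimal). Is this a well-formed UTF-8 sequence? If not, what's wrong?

Leading byte 0xF0 = 11110000 → 4-byte form.
Byte 2 is 0x55 = 01010101, which is not 10xxxxxx — expected a continuation byte.

invalid (non-continuation byte where continuation expected)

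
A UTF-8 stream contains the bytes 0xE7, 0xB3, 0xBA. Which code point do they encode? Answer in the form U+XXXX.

U+7CFA

Leading byte 0xE7 = 11100111 matches 1110xxxx → 3-byte sequence.
Byte 1: 0xE7 = 11100111, payload 0111 (4 bits).
Byte 2: 0xB3 = 10110011 (10xxxxxx ✓), payload 110011.
Byte 3: 0xBA = 10111010 (10xxxxxx ✓), payload 111010.
Concatenate: 0111110011111010 = 0x7CFA (16 bits → U+7CFA).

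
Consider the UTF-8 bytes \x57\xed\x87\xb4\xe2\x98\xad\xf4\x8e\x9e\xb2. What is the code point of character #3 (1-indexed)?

U+262D

Offset 0: leading byte 0x57 = 01010111 → 1-byte char #1 = 57.
Offset 1: leading byte 0xED = 11101101 → 3-byte char #2 = ED 87 B4.
Offset 4: leading byte 0xE2 = 11100010 → 3-byte char #3 = E2 98 AD.
Leading byte 0xE2 = 11100010 matches 1110xxxx → 3-byte sequence.
Byte 1: 0xE2 = 11100010, payload 0010 (4 bits).
Byte 2: 0x98 = 10011000 (10xxxxxx ✓), payload 011000.
Byte 3: 0xAD = 10101101 (10xxxxxx ✓), payload 101101.
Concatenate: 0010011000101101 = 0x262D (16 bits → U+262D).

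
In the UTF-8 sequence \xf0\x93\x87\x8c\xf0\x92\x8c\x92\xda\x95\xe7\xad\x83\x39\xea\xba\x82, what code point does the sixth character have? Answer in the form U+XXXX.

U+AE82

Offset 0: leading byte 0xF0 = 11110000 → 4-byte char #1 = F0 93 87 8C.
Offset 4: leading byte 0xF0 = 11110000 → 4-byte char #2 = F0 92 8C 92.
Offset 8: leading byte 0xDA = 11011010 → 2-byte char #3 = DA 95.
Offset 10: leading byte 0xE7 = 11100111 → 3-byte char #4 = E7 AD 83.
Offset 13: leading byte 0x39 = 00111001 → 1-byte char #5 = 39.
Offset 14: leading byte 0xEA = 11101010 → 3-byte char #6 = EA BA 82.
Leading byte 0xEA = 11101010 matches 1110xxxx → 3-byte sequence.
Byte 1: 0xEA = 11101010, payload 1010 (4 bits).
Byte 2: 0xBA = 10111010 (10xxxxxx ✓), payload 111010.
Byte 3: 0x82 = 10000010 (10xxxxxx ✓), payload 000010.
Concatenate: 1010111010000010 = 0xAE82 (16 bits → U+AE82).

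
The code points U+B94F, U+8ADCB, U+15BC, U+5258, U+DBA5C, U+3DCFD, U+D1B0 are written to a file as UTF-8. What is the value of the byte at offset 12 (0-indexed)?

0x98

U+B94F → 3-byte form EB A5 8F at offsets 0–2.
U+8ADCB → 4-byte form F2 8A B7 8B at offsets 3–6.
U+15BC → 3-byte form E1 96 BC at offsets 7–9.
U+5258 → 3-byte form E5 89 98 at offsets 10–12.
Offset 12 falls in char 4's range; it's byte 3 of E5 89 98 = 0x98.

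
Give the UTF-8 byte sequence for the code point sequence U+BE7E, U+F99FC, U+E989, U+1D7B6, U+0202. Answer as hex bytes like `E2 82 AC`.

U+BE7E: 3-byte form → EB B9 BE.
U+F99FC: 4-byte form → F3 B9 A7 BC.
U+E989: 3-byte form → EE A6 89.
U+1D7B6: 4-byte form → F0 9D 9E B6.
U+0202: 2-byte form → C8 82.
Concatenated (16 bytes): EB B9 BE F3 B9 A7 BC EE A6 89 F0 9D 9E B6 C8 82.

EB B9 BE F3 B9 A7 BC EE A6 89 F0 9D 9E B6 C8 82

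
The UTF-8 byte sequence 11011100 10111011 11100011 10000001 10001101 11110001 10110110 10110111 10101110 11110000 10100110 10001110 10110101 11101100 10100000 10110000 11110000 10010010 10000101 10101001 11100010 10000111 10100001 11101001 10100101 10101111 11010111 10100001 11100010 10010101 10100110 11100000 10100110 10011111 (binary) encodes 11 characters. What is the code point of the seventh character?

Offset 0: leading byte 0xDC = 11011100 → 2-byte char #1 = DC BB.
Offset 2: leading byte 0xE3 = 11100011 → 3-byte char #2 = E3 81 8D.
Offset 5: leading byte 0xF1 = 11110001 → 4-byte char #3 = F1 B6 B7 AE.
Offset 9: leading byte 0xF0 = 11110000 → 4-byte char #4 = F0 A6 8E B5.
Offset 13: leading byte 0xEC = 11101100 → 3-byte char #5 = EC A0 B0.
Offset 16: leading byte 0xF0 = 11110000 → 4-byte char #6 = F0 92 85 A9.
Offset 20: leading byte 0xE2 = 11100010 → 3-byte char #7 = E2 87 A1.
Leading byte 0xE2 = 11100010 matches 1110xxxx → 3-byte sequence.
Byte 1: 0xE2 = 11100010, payload 0010 (4 bits).
Byte 2: 0x87 = 10000111 (10xxxxxx ✓), payload 000111.
Byte 3: 0xA1 = 10100001 (10xxxxxx ✓), payload 100001.
Concatenate: 0010000111100001 = 0x21E1 (16 bits → U+21E1).

U+21E1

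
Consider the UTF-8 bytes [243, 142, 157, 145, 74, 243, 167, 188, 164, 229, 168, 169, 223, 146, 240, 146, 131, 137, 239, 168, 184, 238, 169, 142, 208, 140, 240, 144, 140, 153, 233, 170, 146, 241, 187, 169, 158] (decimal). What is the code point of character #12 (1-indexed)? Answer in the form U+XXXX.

U+7BA5E

Offset 0: leading byte 0xF3 = 11110011 → 4-byte char #1 = F3 8E 9D 91.
Offset 4: leading byte 0x4A = 01001010 → 1-byte char #2 = 4A.
Offset 5: leading byte 0xF3 = 11110011 → 4-byte char #3 = F3 A7 BC A4.
Offset 9: leading byte 0xE5 = 11100101 → 3-byte char #4 = E5 A8 A9.
Offset 12: leading byte 0xDF = 11011111 → 2-byte char #5 = DF 92.
Offset 14: leading byte 0xF0 = 11110000 → 4-byte char #6 = F0 92 83 89.
Offset 18: leading byte 0xEF = 11101111 → 3-byte char #7 = EF A8 B8.
Offset 21: leading byte 0xEE = 11101110 → 3-byte char #8 = EE A9 8E.
Offset 24: leading byte 0xD0 = 11010000 → 2-byte char #9 = D0 8C.
Offset 26: leading byte 0xF0 = 11110000 → 4-byte char #10 = F0 90 8C 99.
Offset 30: leading byte 0xE9 = 11101001 → 3-byte char #11 = E9 AA 92.
Offset 33: leading byte 0xF1 = 11110001 → 4-byte char #12 = F1 BB A9 9E.
Leading byte 0xF1 = 11110001 matches 11110xxx → 4-byte sequence.
Byte 1: 0xF1 = 11110001, payload 001 (3 bits).
Byte 2: 0xBB = 10111011 (10xxxxxx ✓), payload 111011.
Byte 3: 0xA9 = 10101001 (10xxxxxx ✓), payload 101001.
Byte 4: 0x9E = 10011110 (10xxxxxx ✓), payload 011110.
Concatenate: 001111011101001011110 = 0x7BA5E (21 bits → U+7BA5E).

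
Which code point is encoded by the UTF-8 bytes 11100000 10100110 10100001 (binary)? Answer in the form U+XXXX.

U+09A1

Leading byte 0xE0 = 11100000 matches 1110xxxx → 3-byte sequence.
Byte 1: 0xE0 = 11100000, payload 0000 (4 bits).
Byte 2: 0xA6 = 10100110 (10xxxxxx ✓), payload 100110.
Byte 3: 0xA1 = 10100001 (10xxxxxx ✓), payload 100001.
Concatenate: 0000100110100001 = 0x9A1 (16 bits → U+09A1).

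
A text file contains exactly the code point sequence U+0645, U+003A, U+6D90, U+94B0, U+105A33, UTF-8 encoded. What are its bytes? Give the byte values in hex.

D9 85 3A E6 B6 90 E9 92 B0 F4 85 A8 B3

U+0645: 2-byte form → D9 85.
U+003A: 1-byte form → 3A.
U+6D90: 3-byte form → E6 B6 90.
U+94B0: 3-byte form → E9 92 B0.
U+105A33: 4-byte form → F4 85 A8 B3.
Concatenated (13 bytes): D9 85 3A E6 B6 90 E9 92 B0 F4 85 A8 B3.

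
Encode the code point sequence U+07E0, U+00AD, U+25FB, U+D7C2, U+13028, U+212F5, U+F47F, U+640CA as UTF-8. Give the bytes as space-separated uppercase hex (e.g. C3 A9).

U+07E0: 2-byte form → DF A0.
U+00AD: 2-byte form → C2 AD.
U+25FB: 3-byte form → E2 97 BB.
U+D7C2: 3-byte form → ED 9F 82.
U+13028: 4-byte form → F0 93 80 A8.
U+212F5: 4-byte form → F0 A1 8B B5.
U+F47F: 3-byte form → EF 91 BF.
U+640CA: 4-byte form → F1 A4 83 8A.
Concatenated (25 bytes): DF A0 C2 AD E2 97 BB ED 9F 82 F0 93 80 A8 F0 A1 8B B5 EF 91 BF F1 A4 83 8A.

DF A0 C2 AD E2 97 BB ED 9F 82 F0 93 80 A8 F0 A1 8B B5 EF 91 BF F1 A4 83 8A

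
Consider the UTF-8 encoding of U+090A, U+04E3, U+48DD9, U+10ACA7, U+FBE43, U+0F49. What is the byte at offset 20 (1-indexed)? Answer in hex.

1-indexed offset 20 is 0-indexed offset 19.
U+090A → 3-byte form E0 A4 8A at offsets 0–2.
U+04E3 → 2-byte form D3 A3 at offsets 3–4.
U+48DD9 → 4-byte form F1 88 B7 99 at offsets 5–8.
U+10ACA7 → 4-byte form F4 8A B2 A7 at offsets 9–12.
U+FBE43 → 4-byte form F3 BB B9 83 at offsets 13–16.
U+0F49 → 3-byte form E0 BD 89 at offsets 17–19.
Offset 19 falls in char 6's range; it's byte 3 of E0 BD 89 = 0x89.

0x89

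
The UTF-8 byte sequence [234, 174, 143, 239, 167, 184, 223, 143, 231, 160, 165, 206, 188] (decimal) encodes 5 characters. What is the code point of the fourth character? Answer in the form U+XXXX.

U+7825

Offset 0: leading byte 0xEA = 11101010 → 3-byte char #1 = EA AE 8F.
Offset 3: leading byte 0xEF = 11101111 → 3-byte char #2 = EF A7 B8.
Offset 6: leading byte 0xDF = 11011111 → 2-byte char #3 = DF 8F.
Offset 8: leading byte 0xE7 = 11100111 → 3-byte char #4 = E7 A0 A5.
Leading byte 0xE7 = 11100111 matches 1110xxxx → 3-byte sequence.
Byte 1: 0xE7 = 11100111, payload 0111 (4 bits).
Byte 2: 0xA0 = 10100000 (10xxxxxx ✓), payload 100000.
Byte 3: 0xA5 = 10100101 (10xxxxxx ✓), payload 100101.
Concatenate: 0111100000100101 = 0x7825 (16 bits → U+7825).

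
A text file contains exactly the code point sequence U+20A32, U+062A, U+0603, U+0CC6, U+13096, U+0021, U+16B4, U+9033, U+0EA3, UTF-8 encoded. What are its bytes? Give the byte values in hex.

F0 A0 A8 B2 D8 AA D8 83 E0 B3 86 F0 93 82 96 21 E1 9A B4 E9 80 B3 E0 BA A3

U+20A32: 4-byte form → F0 A0 A8 B2.
U+062A: 2-byte form → D8 AA.
U+0603: 2-byte form → D8 83.
U+0CC6: 3-byte form → E0 B3 86.
U+13096: 4-byte form → F0 93 82 96.
U+0021: 1-byte form → 21.
U+16B4: 3-byte form → E1 9A B4.
U+9033: 3-byte form → E9 80 B3.
U+0EA3: 3-byte form → E0 BA A3.
Concatenated (25 bytes): F0 A0 A8 B2 D8 AA D8 83 E0 B3 86 F0 93 82 96 21 E1 9A B4 E9 80 B3 E0 BA A3.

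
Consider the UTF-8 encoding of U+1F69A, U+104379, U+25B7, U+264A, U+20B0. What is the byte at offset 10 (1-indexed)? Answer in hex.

1-indexed offset 10 is 0-indexed offset 9.
U+1F69A → 4-byte form F0 9F 9A 9A at offsets 0–3.
U+104379 → 4-byte form F4 84 8D B9 at offsets 4–7.
U+25B7 → 3-byte form E2 96 B7 at offsets 8–10.
Offset 9 falls in char 3's range; it's byte 2 of E2 96 B7 = 0x96.

0x96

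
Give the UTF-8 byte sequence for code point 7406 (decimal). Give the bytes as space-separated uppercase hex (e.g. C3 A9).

U+1CEE = 0x1CEE = 7406 decimal. In range U+0800–U+FFFF → 3-byte form: 1110xxxx 10xxxxxx 10xxxxxx.
Binary (16 bits): 0001110011101110.
Split 4+6+6: 0001 | 110011 | 101110.
Byte 1: 11100001 = 0xE1.
Byte 2: 10110011 = 0xB3.
Byte 3: 10101110 = 0xAE.

E1 B3 AE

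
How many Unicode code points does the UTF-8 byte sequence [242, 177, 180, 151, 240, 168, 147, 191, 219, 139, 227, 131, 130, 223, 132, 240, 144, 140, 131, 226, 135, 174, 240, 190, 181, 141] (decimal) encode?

8

Byte at offset 0: 0xF2 = 11110010 → 4-byte char (#1). Advance 4.
Byte at offset 4: 0xF0 = 11110000 → 4-byte char (#2). Advance 4.
Byte at offset 8: 0xDB = 11011011 → 2-byte char (#3). Advance 2.
Byte at offset 10: 0xE3 = 11100011 → 3-byte char (#4). Advance 3.
Byte at offset 13: 0xDF = 11011111 → 2-byte char (#5). Advance 2.
Byte at offset 15: 0xF0 = 11110000 → 4-byte char (#6). Advance 4.
Byte at offset 19: 0xE2 = 11100010 → 3-byte char (#7). Advance 3.
Byte at offset 22: 0xF0 = 11110000 → 4-byte char (#8). Advance 4.
Reached end at offset 26 after 8 code points.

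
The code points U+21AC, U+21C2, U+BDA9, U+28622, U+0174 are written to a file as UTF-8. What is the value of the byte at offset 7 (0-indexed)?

0xB6

U+21AC → 3-byte form E2 86 AC at offsets 0–2.
U+21C2 → 3-byte form E2 87 82 at offsets 3–5.
U+BDA9 → 3-byte form EB B6 A9 at offsets 6–8.
Offset 7 falls in char 3's range; it's byte 2 of EB B6 A9 = 0xB6.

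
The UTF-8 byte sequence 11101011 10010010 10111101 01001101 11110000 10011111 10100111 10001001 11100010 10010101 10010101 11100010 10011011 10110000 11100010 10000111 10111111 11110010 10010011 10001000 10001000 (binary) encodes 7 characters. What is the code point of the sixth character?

U+21FF

Offset 0: leading byte 0xEB = 11101011 → 3-byte char #1 = EB 92 BD.
Offset 3: leading byte 0x4D = 01001101 → 1-byte char #2 = 4D.
Offset 4: leading byte 0xF0 = 11110000 → 4-byte char #3 = F0 9F A7 89.
Offset 8: leading byte 0xE2 = 11100010 → 3-byte char #4 = E2 95 95.
Offset 11: leading byte 0xE2 = 11100010 → 3-byte char #5 = E2 9B B0.
Offset 14: leading byte 0xE2 = 11100010 → 3-byte char #6 = E2 87 BF.
Leading byte 0xE2 = 11100010 matches 1110xxxx → 3-byte sequence.
Byte 1: 0xE2 = 11100010, payload 0010 (4 bits).
Byte 2: 0x87 = 10000111 (10xxxxxx ✓), payload 000111.
Byte 3: 0xBF = 10111111 (10xxxxxx ✓), payload 111111.
Concatenate: 0010000111111111 = 0x21FF (16 bits → U+21FF).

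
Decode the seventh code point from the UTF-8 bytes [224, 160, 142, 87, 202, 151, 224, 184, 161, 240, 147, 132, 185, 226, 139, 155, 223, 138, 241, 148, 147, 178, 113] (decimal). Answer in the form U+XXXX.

U+07CA

Offset 0: leading byte 0xE0 = 11100000 → 3-byte char #1 = E0 A0 8E.
Offset 3: leading byte 0x57 = 01010111 → 1-byte char #2 = 57.
Offset 4: leading byte 0xCA = 11001010 → 2-byte char #3 = CA 97.
Offset 6: leading byte 0xE0 = 11100000 → 3-byte char #4 = E0 B8 A1.
Offset 9: leading byte 0xF0 = 11110000 → 4-byte char #5 = F0 93 84 B9.
Offset 13: leading byte 0xE2 = 11100010 → 3-byte char #6 = E2 8B 9B.
Offset 16: leading byte 0xDF = 11011111 → 2-byte char #7 = DF 8A.
Leading byte 0xDF = 11011111 matches 110xxxxx → 2-byte sequence.
Byte 1: 0xDF = 11011111, payload 11111 (5 bits).
Byte 2: 0x8A = 10001010 (10xxxxxx ✓), payload 001010.
Concatenate: 11111001010 = 0x7CA (11 bits → U+07CA).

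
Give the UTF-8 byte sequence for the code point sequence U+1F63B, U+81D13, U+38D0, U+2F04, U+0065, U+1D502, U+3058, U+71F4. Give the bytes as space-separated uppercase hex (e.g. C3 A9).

F0 9F 98 BB F2 81 B4 93 E3 A3 90 E2 BC 84 65 F0 9D 94 82 E3 81 98 E7 87 B4

U+1F63B: 4-byte form → F0 9F 98 BB.
U+81D13: 4-byte form → F2 81 B4 93.
U+38D0: 3-byte form → E3 A3 90.
U+2F04: 3-byte form → E2 BC 84.
U+0065: 1-byte form → 65.
U+1D502: 4-byte form → F0 9D 94 82.
U+3058: 3-byte form → E3 81 98.
U+71F4: 3-byte form → E7 87 B4.
Concatenated (25 bytes): F0 9F 98 BB F2 81 B4 93 E3 A3 90 E2 BC 84 65 F0 9D 94 82 E3 81 98 E7 87 B4.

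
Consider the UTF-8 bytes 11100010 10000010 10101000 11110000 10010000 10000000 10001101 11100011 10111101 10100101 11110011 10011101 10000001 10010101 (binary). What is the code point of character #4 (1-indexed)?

U+DD055

Offset 0: leading byte 0xE2 = 11100010 → 3-byte char #1 = E2 82 A8.
Offset 3: leading byte 0xF0 = 11110000 → 4-byte char #2 = F0 90 80 8D.
Offset 7: leading byte 0xE3 = 11100011 → 3-byte char #3 = E3 BD A5.
Offset 10: leading byte 0xF3 = 11110011 → 4-byte char #4 = F3 9D 81 95.
Leading byte 0xF3 = 11110011 matches 11110xxx → 4-byte sequence.
Byte 1: 0xF3 = 11110011, payload 011 (3 bits).
Byte 2: 0x9D = 10011101 (10xxxxxx ✓), payload 011101.
Byte 3: 0x81 = 10000001 (10xxxxxx ✓), payload 000001.
Byte 4: 0x95 = 10010101 (10xxxxxx ✓), payload 010101.
Concatenate: 011011101000001010101 = 0xDD055 (21 bits → U+DD055).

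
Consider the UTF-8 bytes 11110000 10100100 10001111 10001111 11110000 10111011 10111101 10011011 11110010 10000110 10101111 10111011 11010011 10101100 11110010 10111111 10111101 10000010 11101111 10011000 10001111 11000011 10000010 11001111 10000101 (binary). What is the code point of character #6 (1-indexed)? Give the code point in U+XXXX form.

U+F60F

Offset 0: leading byte 0xF0 = 11110000 → 4-byte char #1 = F0 A4 8F 8F.
Offset 4: leading byte 0xF0 = 11110000 → 4-byte char #2 = F0 BB BD 9B.
Offset 8: leading byte 0xF2 = 11110010 → 4-byte char #3 = F2 86 AF BB.
Offset 12: leading byte 0xD3 = 11010011 → 2-byte char #4 = D3 AC.
Offset 14: leading byte 0xF2 = 11110010 → 4-byte char #5 = F2 BF BD 82.
Offset 18: leading byte 0xEF = 11101111 → 3-byte char #6 = EF 98 8F.
Leading byte 0xEF = 11101111 matches 1110xxxx → 3-byte sequence.
Byte 1: 0xEF = 11101111, payload 1111 (4 bits).
Byte 2: 0x98 = 10011000 (10xxxxxx ✓), payload 011000.
Byte 3: 0x8F = 10001111 (10xxxxxx ✓), payload 001111.
Concatenate: 1111011000001111 = 0xF60F (16 bits → U+F60F).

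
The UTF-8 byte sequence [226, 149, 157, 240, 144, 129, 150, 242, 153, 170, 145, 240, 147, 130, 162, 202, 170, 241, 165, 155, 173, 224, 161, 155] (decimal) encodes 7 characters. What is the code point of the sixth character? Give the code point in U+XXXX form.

Offset 0: leading byte 0xE2 = 11100010 → 3-byte char #1 = E2 95 9D.
Offset 3: leading byte 0xF0 = 11110000 → 4-byte char #2 = F0 90 81 96.
Offset 7: leading byte 0xF2 = 11110010 → 4-byte char #3 = F2 99 AA 91.
Offset 11: leading byte 0xF0 = 11110000 → 4-byte char #4 = F0 93 82 A2.
Offset 15: leading byte 0xCA = 11001010 → 2-byte char #5 = CA AA.
Offset 17: leading byte 0xF1 = 11110001 → 4-byte char #6 = F1 A5 9B AD.
Leading byte 0xF1 = 11110001 matches 11110xxx → 4-byte sequence.
Byte 1: 0xF1 = 11110001, payload 001 (3 bits).
Byte 2: 0xA5 = 10100101 (10xxxxxx ✓), payload 100101.
Byte 3: 0x9B = 10011011 (10xxxxxx ✓), payload 011011.
Byte 4: 0xAD = 10101101 (10xxxxxx ✓), payload 101101.
Concatenate: 001100101011011101101 = 0x656ED (21 bits → U+656ED).

U+656ED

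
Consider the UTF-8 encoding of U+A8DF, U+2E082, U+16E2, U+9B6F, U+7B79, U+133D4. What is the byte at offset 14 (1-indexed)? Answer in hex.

0xE7

1-indexed offset 14 is 0-indexed offset 13.
U+A8DF → 3-byte form EA A3 9F at offsets 0–2.
U+2E082 → 4-byte form F0 AE 82 82 at offsets 3–6.
U+16E2 → 3-byte form E1 9B A2 at offsets 7–9.
U+9B6F → 3-byte form E9 AD AF at offsets 10–12.
U+7B79 → 3-byte form E7 AD B9 at offsets 13–15.
Offset 13 falls in char 5's range; it's byte 1 of E7 AD B9 = 0xE7.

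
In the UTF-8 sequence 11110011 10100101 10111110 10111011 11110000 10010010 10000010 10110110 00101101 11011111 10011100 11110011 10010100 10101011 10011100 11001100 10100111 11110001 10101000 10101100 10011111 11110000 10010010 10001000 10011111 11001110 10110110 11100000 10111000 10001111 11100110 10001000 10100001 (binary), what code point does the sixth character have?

Offset 0: leading byte 0xF3 = 11110011 → 4-byte char #1 = F3 A5 BE BB.
Offset 4: leading byte 0xF0 = 11110000 → 4-byte char #2 = F0 92 82 B6.
Offset 8: leading byte 0x2D = 00101101 → 1-byte char #3 = 2D.
Offset 9: leading byte 0xDF = 11011111 → 2-byte char #4 = DF 9C.
Offset 11: leading byte 0xF3 = 11110011 → 4-byte char #5 = F3 94 AB 9C.
Offset 15: leading byte 0xCC = 11001100 → 2-byte char #6 = CC A7.
Leading byte 0xCC = 11001100 matches 110xxxxx → 2-byte sequence.
Byte 1: 0xCC = 11001100, payload 01100 (5 bits).
Byte 2: 0xA7 = 10100111 (10xxxxxx ✓), payload 100111.
Concatenate: 01100100111 = 0x327 (11 bits → U+0327).

U+0327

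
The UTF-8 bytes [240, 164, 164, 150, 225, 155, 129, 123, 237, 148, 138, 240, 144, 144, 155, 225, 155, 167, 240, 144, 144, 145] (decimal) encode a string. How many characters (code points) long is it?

7

Byte at offset 0: 0xF0 = 11110000 → 4-byte char (#1). Advance 4.
Byte at offset 4: 0xE1 = 11100001 → 3-byte char (#2). Advance 3.
Byte at offset 7: 0x7B = 01111011 → 1-byte char (#3). Advance 1.
Byte at offset 8: 0xED = 11101101 → 3-byte char (#4). Advance 3.
Byte at offset 11: 0xF0 = 11110000 → 4-byte char (#5). Advance 4.
Byte at offset 15: 0xE1 = 11100001 → 3-byte char (#6). Advance 3.
Byte at offset 18: 0xF0 = 11110000 → 4-byte char (#7). Advance 4.
Reached end at offset 22 after 7 code points.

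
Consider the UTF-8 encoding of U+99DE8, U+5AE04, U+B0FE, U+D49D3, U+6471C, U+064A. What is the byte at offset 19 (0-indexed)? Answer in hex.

U+99DE8 → 4-byte form F2 99 B7 A8 at offsets 0–3.
U+5AE04 → 4-byte form F1 9A B8 84 at offsets 4–7.
U+B0FE → 3-byte form EB 83 BE at offsets 8–10.
U+D49D3 → 4-byte form F3 94 A7 93 at offsets 11–14.
U+6471C → 4-byte form F1 A4 9C 9C at offsets 15–18.
U+064A → 2-byte form D9 8A at offsets 19–20.
Offset 19 falls in char 6's range; it's byte 1 of D9 8A = 0xD9.

0xD9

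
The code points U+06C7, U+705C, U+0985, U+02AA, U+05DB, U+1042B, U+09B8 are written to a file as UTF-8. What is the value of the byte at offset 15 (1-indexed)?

1-indexed offset 15 is 0-indexed offset 14.
U+06C7 → 2-byte form DB 87 at offsets 0–1.
U+705C → 3-byte form E7 81 9C at offsets 2–4.
U+0985 → 3-byte form E0 A6 85 at offsets 5–7.
U+02AA → 2-byte form CA AA at offsets 8–9.
U+05DB → 2-byte form D7 9B at offsets 10–11.
U+1042B → 4-byte form F0 90 90 AB at offsets 12–15.
Offset 14 falls in char 6's range; it's byte 3 of F0 90 90 AB = 0x90.

0x90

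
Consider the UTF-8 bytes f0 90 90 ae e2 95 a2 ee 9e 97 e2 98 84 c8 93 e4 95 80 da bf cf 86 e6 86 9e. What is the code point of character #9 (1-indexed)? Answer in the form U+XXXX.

Offset 0: leading byte 0xF0 = 11110000 → 4-byte char #1 = F0 90 90 AE.
Offset 4: leading byte 0xE2 = 11100010 → 3-byte char #2 = E2 95 A2.
Offset 7: leading byte 0xEE = 11101110 → 3-byte char #3 = EE 9E 97.
Offset 10: leading byte 0xE2 = 11100010 → 3-byte char #4 = E2 98 84.
Offset 13: leading byte 0xC8 = 11001000 → 2-byte char #5 = C8 93.
Offset 15: leading byte 0xE4 = 11100100 → 3-byte char #6 = E4 95 80.
Offset 18: leading byte 0xDA = 11011010 → 2-byte char #7 = DA BF.
Offset 20: leading byte 0xCF = 11001111 → 2-byte char #8 = CF 86.
Offset 22: leading byte 0xE6 = 11100110 → 3-byte char #9 = E6 86 9E.
Leading byte 0xE6 = 11100110 matches 1110xxxx → 3-byte sequence.
Byte 1: 0xE6 = 11100110, payload 0110 (4 bits).
Byte 2: 0x86 = 10000110 (10xxxxxx ✓), payload 000110.
Byte 3: 0x9E = 10011110 (10xxxxxx ✓), payload 011110.
Concatenate: 0110000110011110 = 0x619E (16 bits → U+619E).

U+619E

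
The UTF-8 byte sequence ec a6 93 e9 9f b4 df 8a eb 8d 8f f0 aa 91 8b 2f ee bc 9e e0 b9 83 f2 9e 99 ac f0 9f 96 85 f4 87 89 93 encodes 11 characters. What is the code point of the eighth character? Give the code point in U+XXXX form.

Offset 0: leading byte 0xEC = 11101100 → 3-byte char #1 = EC A6 93.
Offset 3: leading byte 0xE9 = 11101001 → 3-byte char #2 = E9 9F B4.
Offset 6: leading byte 0xDF = 11011111 → 2-byte char #3 = DF 8A.
Offset 8: leading byte 0xEB = 11101011 → 3-byte char #4 = EB 8D 8F.
Offset 11: leading byte 0xF0 = 11110000 → 4-byte char #5 = F0 AA 91 8B.
Offset 15: leading byte 0x2F = 00101111 → 1-byte char #6 = 2F.
Offset 16: leading byte 0xEE = 11101110 → 3-byte char #7 = EE BC 9E.
Offset 19: leading byte 0xE0 = 11100000 → 3-byte char #8 = E0 B9 83.
Leading byte 0xE0 = 11100000 matches 1110xxxx → 3-byte sequence.
Byte 1: 0xE0 = 11100000, payload 0000 (4 bits).
Byte 2: 0xB9 = 10111001 (10xxxxxx ✓), payload 111001.
Byte 3: 0x83 = 10000011 (10xxxxxx ✓), payload 000011.
Concatenate: 0000111001000011 = 0xE43 (16 bits → U+0E43).

U+0E43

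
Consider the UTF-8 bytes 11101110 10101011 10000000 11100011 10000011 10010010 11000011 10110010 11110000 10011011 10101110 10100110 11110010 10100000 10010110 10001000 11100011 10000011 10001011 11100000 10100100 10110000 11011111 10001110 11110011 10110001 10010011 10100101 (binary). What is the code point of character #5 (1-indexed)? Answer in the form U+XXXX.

Offset 0: leading byte 0xEE = 11101110 → 3-byte char #1 = EE AB 80.
Offset 3: leading byte 0xE3 = 11100011 → 3-byte char #2 = E3 83 92.
Offset 6: leading byte 0xC3 = 11000011 → 2-byte char #3 = C3 B2.
Offset 8: leading byte 0xF0 = 11110000 → 4-byte char #4 = F0 9B AE A6.
Offset 12: leading byte 0xF2 = 11110010 → 4-byte char #5 = F2 A0 96 88.
Leading byte 0xF2 = 11110010 matches 11110xxx → 4-byte sequence.
Byte 1: 0xF2 = 11110010, payload 010 (3 bits).
Byte 2: 0xA0 = 10100000 (10xxxxxx ✓), payload 100000.
Byte 3: 0x96 = 10010110 (10xxxxxx ✓), payload 010110.
Byte 4: 0x88 = 10001000 (10xxxxxx ✓), payload 001000.
Concatenate: 010100000010110001000 = 0xA0588 (21 bits → U+A0588).

U+A0588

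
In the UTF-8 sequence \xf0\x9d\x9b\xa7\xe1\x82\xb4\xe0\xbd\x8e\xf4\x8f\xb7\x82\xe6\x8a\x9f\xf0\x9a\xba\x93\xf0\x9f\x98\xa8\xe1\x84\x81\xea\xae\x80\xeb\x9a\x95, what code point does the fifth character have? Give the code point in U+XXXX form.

U+629F

Offset 0: leading byte 0xF0 = 11110000 → 4-byte char #1 = F0 9D 9B A7.
Offset 4: leading byte 0xE1 = 11100001 → 3-byte char #2 = E1 82 B4.
Offset 7: leading byte 0xE0 = 11100000 → 3-byte char #3 = E0 BD 8E.
Offset 10: leading byte 0xF4 = 11110100 → 4-byte char #4 = F4 8F B7 82.
Offset 14: leading byte 0xE6 = 11100110 → 3-byte char #5 = E6 8A 9F.
Leading byte 0xE6 = 11100110 matches 1110xxxx → 3-byte sequence.
Byte 1: 0xE6 = 11100110, payload 0110 (4 bits).
Byte 2: 0x8A = 10001010 (10xxxxxx ✓), payload 001010.
Byte 3: 0x9F = 10011111 (10xxxxxx ✓), payload 011111.
Concatenate: 0110001010011111 = 0x629F (16 bits → U+629F).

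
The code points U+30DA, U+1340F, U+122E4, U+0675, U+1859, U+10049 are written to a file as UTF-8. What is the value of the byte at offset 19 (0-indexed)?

U+30DA → 3-byte form E3 83 9A at offsets 0–2.
U+1340F → 4-byte form F0 93 90 8F at offsets 3–6.
U+122E4 → 4-byte form F0 92 8B A4 at offsets 7–10.
U+0675 → 2-byte form D9 B5 at offsets 11–12.
U+1859 → 3-byte form E1 A1 99 at offsets 13–15.
U+10049 → 4-byte form F0 90 81 89 at offsets 16–19.
Offset 19 falls in char 6's range; it's byte 4 of F0 90 81 89 = 0x89.

0x89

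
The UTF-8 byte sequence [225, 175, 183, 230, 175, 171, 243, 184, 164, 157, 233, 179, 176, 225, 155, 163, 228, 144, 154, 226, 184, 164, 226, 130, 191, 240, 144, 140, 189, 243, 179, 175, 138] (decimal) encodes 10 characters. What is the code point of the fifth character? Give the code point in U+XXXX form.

Offset 0: leading byte 0xE1 = 11100001 → 3-byte char #1 = E1 AF B7.
Offset 3: leading byte 0xE6 = 11100110 → 3-byte char #2 = E6 AF AB.
Offset 6: leading byte 0xF3 = 11110011 → 4-byte char #3 = F3 B8 A4 9D.
Offset 10: leading byte 0xE9 = 11101001 → 3-byte char #4 = E9 B3 B0.
Offset 13: leading byte 0xE1 = 11100001 → 3-byte char #5 = E1 9B A3.
Leading byte 0xE1 = 11100001 matches 1110xxxx → 3-byte sequence.
Byte 1: 0xE1 = 11100001, payload 0001 (4 bits).
Byte 2: 0x9B = 10011011 (10xxxxxx ✓), payload 011011.
Byte 3: 0xA3 = 10100011 (10xxxxxx ✓), payload 100011.
Concatenate: 0001011011100011 = 0x16E3 (16 bits → U+16E3).

U+16E3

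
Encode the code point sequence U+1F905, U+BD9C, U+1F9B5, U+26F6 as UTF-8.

U+1F905: 4-byte form → F0 9F A4 85.
U+BD9C: 3-byte form → EB B6 9C.
U+1F9B5: 4-byte form → F0 9F A6 B5.
U+26F6: 3-byte form → E2 9B B6.
Concatenated (14 bytes): F0 9F A4 85 EB B6 9C F0 9F A6 B5 E2 9B B6.

F0 9F A4 85 EB B6 9C F0 9F A6 B5 E2 9B B6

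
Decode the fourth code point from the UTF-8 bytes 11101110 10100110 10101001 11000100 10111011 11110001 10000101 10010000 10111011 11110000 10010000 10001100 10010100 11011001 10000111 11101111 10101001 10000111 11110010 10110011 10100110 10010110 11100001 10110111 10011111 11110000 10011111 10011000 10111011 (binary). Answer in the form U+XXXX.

U+10314

Offset 0: leading byte 0xEE = 11101110 → 3-byte char #1 = EE A6 A9.
Offset 3: leading byte 0xC4 = 11000100 → 2-byte char #2 = C4 BB.
Offset 5: leading byte 0xF1 = 11110001 → 4-byte char #3 = F1 85 90 BB.
Offset 9: leading byte 0xF0 = 11110000 → 4-byte char #4 = F0 90 8C 94.
Leading byte 0xF0 = 11110000 matches 11110xxx → 4-byte sequence.
Byte 1: 0xF0 = 11110000, payload 000 (3 bits).
Byte 2: 0x90 = 10010000 (10xxxxxx ✓), payload 010000.
Byte 3: 0x8C = 10001100 (10xxxxxx ✓), payload 001100.
Byte 4: 0x94 = 10010100 (10xxxxxx ✓), payload 010100.
Concatenate: 000010000001100010100 = 0x10314 (21 bits → U+10314).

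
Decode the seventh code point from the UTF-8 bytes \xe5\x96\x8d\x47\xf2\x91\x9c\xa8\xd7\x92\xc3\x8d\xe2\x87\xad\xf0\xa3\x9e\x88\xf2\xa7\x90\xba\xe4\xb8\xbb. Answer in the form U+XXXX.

Offset 0: leading byte 0xE5 = 11100101 → 3-byte char #1 = E5 96 8D.
Offset 3: leading byte 0x47 = 01000111 → 1-byte char #2 = 47.
Offset 4: leading byte 0xF2 = 11110010 → 4-byte char #3 = F2 91 9C A8.
Offset 8: leading byte 0xD7 = 11010111 → 2-byte char #4 = D7 92.
Offset 10: leading byte 0xC3 = 11000011 → 2-byte char #5 = C3 8D.
Offset 12: leading byte 0xE2 = 11100010 → 3-byte char #6 = E2 87 AD.
Offset 15: leading byte 0xF0 = 11110000 → 4-byte char #7 = F0 A3 9E 88.
Leading byte 0xF0 = 11110000 matches 11110xxx → 4-byte sequence.
Byte 1: 0xF0 = 11110000, payload 000 (3 bits).
Byte 2: 0xA3 = 10100011 (10xxxxxx ✓), payload 100011.
Byte 3: 0x9E = 10011110 (10xxxxxx ✓), payload 011110.
Byte 4: 0x88 = 10001000 (10xxxxxx ✓), payload 001000.
Concatenate: 000100011011110001000 = 0x23788 (21 bits → U+23788).

U+23788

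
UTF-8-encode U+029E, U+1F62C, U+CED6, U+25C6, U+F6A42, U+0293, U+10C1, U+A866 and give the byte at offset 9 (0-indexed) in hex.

U+029E → 2-byte form CA 9E at offsets 0–1.
U+1F62C → 4-byte form F0 9F 98 AC at offsets 2–5.
U+CED6 → 3-byte form EC BB 96 at offsets 6–8.
U+25C6 → 3-byte form E2 97 86 at offsets 9–11.
Offset 9 falls in char 4's range; it's byte 1 of E2 97 86 = 0xE2.

0xE2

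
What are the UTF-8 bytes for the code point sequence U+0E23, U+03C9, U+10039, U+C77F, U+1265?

E0 B8 A3 CF 89 F0 90 80 B9 EC 9D BF E1 89 A5

U+0E23: 3-byte form → E0 B8 A3.
U+03C9: 2-byte form → CF 89.
U+10039: 4-byte form → F0 90 80 B9.
U+C77F: 3-byte form → EC 9D BF.
U+1265: 3-byte form → E1 89 A5.
Concatenated (15 bytes): E0 B8 A3 CF 89 F0 90 80 B9 EC 9D BF E1 89 A5.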